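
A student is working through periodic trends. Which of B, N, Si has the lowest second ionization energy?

Si

After 1 electron has been removed, what remains? B⁺ still has 2 valence electrons; N⁺ still has 4 valence electrons; Si⁺ still has 3 valence electrons.
All are still removing valence electrons, so compare the +1 ions as you would atoms: IE_2 generally rises across a period (higher Z_eff) and falls down a group (larger shell), subject to the usual subshell exceptions.
Valence configurations: B⁺ [He]2s², N⁺ [He]2s²2p², Si⁺ [Ne]3s²3p¹.
Tabulated IE_2 (kJ/mol): B 2427, N 2856, Si 1577.
Putting it together, IE_2: Si < B < N.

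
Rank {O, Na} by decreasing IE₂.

After 1 electron has been removed, what remains? O⁺ still has 5 valence electrons; Na⁺ is the bare [Ne] core.
Breaking into a closed-shell core is much more expensive than removing a leftover valence electron — Na has the largest IE_2 here.
The numbers (kJ/mol): O 3388, Na 4562.
So the second ionization energies run O < Na.

Na > O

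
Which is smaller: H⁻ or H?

H

Forming H⁻ adds 1 electron to H. More electron–electron repulsion in the same shell, with unchanged nuclear charge, lets the cloud expand.
An anion is larger than its parent atom: H⁻ > H.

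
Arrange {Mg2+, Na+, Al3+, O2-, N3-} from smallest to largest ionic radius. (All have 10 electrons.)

All of these have 10 electrons, so size is governed by nuclear charge alone: the more protons, the stronger the pull on the same electron cloud, and the smaller the ion.
Nuclear charges: Al3+ (Z=13), Mg2+ (Z=12), Na+ (Z=11), O2- (Z=8), N3- (Z=7).
Smallest to largest: Al3+ < Mg2+ < Na+ < O2- < N3-.

Al3+, Mg2+, Na+, O2-, N3-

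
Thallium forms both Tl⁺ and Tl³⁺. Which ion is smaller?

Both ions have Z = 81 protons, but Tl³⁺ has lost more electrons, so its remaining electrons feel a larger effective nuclear charge per electron and are pulled in more tightly.
Higher positive charge → smaller ion, so Tl⁺ > Tl³⁺.

Tl³⁺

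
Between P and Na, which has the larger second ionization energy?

IE_2 is the cost of taking one more electron from the +1 cation: P⁺ still has 4 valence electrons; Na⁺ is the bare [Ne] core.
Breaking into a closed-shell core is much more expensive than removing a leftover valence electron — Na has the largest IE_2 here.
Approximate IE_2 values (kJ/mol): P 1907, Na 4562.
So the second ionization energies run P < Na.

Na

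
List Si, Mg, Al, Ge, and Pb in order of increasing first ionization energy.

Al, Pb, Mg, Ge, Si

Mg is in period 3, group 2; Al is in period 3, group 13; Si is in period 3, group 14; Ge is in period 4, group 14; Pb is in period 6, group 14.
IE₁ increases left→right with effective nuclear charge and decreases top→bottom as the valence shell moves farther out.
Here both period and group differ, so the two effects have to be weighed against each other.
Pb > Al: the two effects oppose for this pair; the across-period effect wins (716 vs 578 kJ/mol).
Mg > Pb: the two effects oppose for this pair; the down-group effect wins (738 vs 716 kJ/mol).
Ge > Mg: the two effects oppose for this pair; the across-period effect wins (762 vs 738 kJ/mol).
Si > Ge: Si sits above Ge in group 14, so the down-group effect alone puts Si higher.
Note the exception: Mg has a higher first ionization energy than Al, contrary to the simple trend — Al's single 3p electron is easier to remove than one from Mg's filled 3s².
Approximate values (kJ/mol): Mg 738, Al 578, Si 786, Ge 762, Pb 716.
So from lowest to highest: Al < Pb < Mg < Ge < Si.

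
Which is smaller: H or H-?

H

Forming H- adds 1 electron to H. More electron–electron repulsion in the same shell, with unchanged nuclear charge, lets the cloud expand.
An anion is larger than its parent atom: H- > H.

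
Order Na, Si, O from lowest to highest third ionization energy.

IE_3 is the cost of taking one more electron from the +2 cation: Na²⁺ is already 1 electron into the core; Si²⁺ still has 2 valence electrons; O²⁺ still has 4 valence electrons.
Pulling an electron out of a noble-gas core costs far more than removing a remaining valence electron, so Na sits at the high end of IE_3.
Valence configurations: Si²⁺ [Ne]3s², O²⁺ [He]2s²2p².
Approximate IE_3 values (kJ/mol): Na 6910, Si 3232, O 5300.
So the third ionization energies run Si < O < Na.

Si, O, Na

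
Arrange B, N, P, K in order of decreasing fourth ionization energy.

B > N > K > P

Consider each +3 ion: B³⁺ is the bare [He] core; N³⁺ still has 2 valence electrons; P³⁺ still has 2 valence electrons; K³⁺ is already 2 electrons into the core.
Usually core removal costs more than valence removal, but here the competition is close: a tightly held n=2 valence electron can cost more to remove than an n=3 core electron, so the actual values have to decide it.
Valence configurations: N³⁺ [He]2s², P³⁺ [Ne]3s².
Tabulated IE_4 (kJ/mol): B 25026, N 7475, P 4964, K 5877.
Hence IE_4: P < K < N < B.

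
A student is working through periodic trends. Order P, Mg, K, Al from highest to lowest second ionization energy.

The second ionization energy removes an electron from the +1 ion. For each element: P⁺ still has 4 valence electrons; Mg⁺ still has 1 valence electron; K⁺ is the bare [Ar] core; Al⁺ still has 2 valence electrons.
Pulling an electron out of a noble-gas core costs far more than removing a remaining valence electron, so K sits at the high end of IE_2.
Valence configurations: P⁺ [Ne]3s²3p², Mg⁺ [Ne]3s¹, Al⁺ [Ne]3s².
Tabulated IE_2 (kJ/mol): P 1907, Mg 1451, K 3052, Al 1817.
Hence IE_2: Mg < Al < P < K.

K > P > Al > Mg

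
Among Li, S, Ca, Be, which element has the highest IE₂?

Consider each +1 ion: Li⁺ is the bare [He] core; S⁺ still has 5 valence electrons; Ca⁺ still has 1 valence electron; Be⁺ still has 1 valence electron.
Breaking into a closed-shell core is much more expensive than removing a leftover valence electron — Li has the largest IE_2 here.
Valence configurations: S⁺ [Ne]3s²3p³, Ca⁺ [Ar]4s¹, Be⁺ [He]2s¹.
Approximate IE_2 values (kJ/mol): Li 7298, S 2252, Ca 1145, Be 1757.
Putting it together, IE_2: Ca < Be < S < Li.

Li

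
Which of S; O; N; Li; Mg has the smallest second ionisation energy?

IE_2 is the cost of taking one more electron from the +1 cation: S⁺ still has 5 valence electrons; O⁺ still has 5 valence electrons; N⁺ still has 4 valence electrons; Li⁺ is the bare [He] core; Mg⁺ still has 1 valence electron.
Core electrons are held far more tightly than valence electrons, so Li tops the IE_2 order.
Valence configurations: S⁺ [Ne]3s²3p³, O⁺ [He]2s²2p³, N⁺ [He]2s²2p², Mg⁺ [Ne]3s¹.
The numbers (kJ/mol): S 2252, O 3388, N 2856, Li 7298, Mg 1451.
Overall IE_2 order: Mg < S < N < O < Li.

Mg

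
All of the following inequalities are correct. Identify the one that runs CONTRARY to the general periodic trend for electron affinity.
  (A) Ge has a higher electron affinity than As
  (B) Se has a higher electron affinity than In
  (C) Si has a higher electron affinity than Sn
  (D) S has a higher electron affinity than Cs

The general trend: electron affinity increases across a period and decreases down a group.
(A) Ge (period 4, group 14) vs As (period 4, group 15): the stated order contradicts the simple trend.
(B) Se (period 4, group 16) vs In (period 5, group 13): the stated order agrees with the simple trend.
(C) Si (period 3, group 14) vs Sn (period 5, group 14): the stated order agrees with the simple trend.
(D) S (period 3, group 16) vs Cs (period 6, group 1): the stated order agrees with the simple trend.
The exception is (A): adding an electron to As's half-filled 4p³ is unfavourable, so Ge (4p²) has the more exothermic EA.

(A)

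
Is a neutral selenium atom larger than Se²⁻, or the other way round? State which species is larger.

Se²⁻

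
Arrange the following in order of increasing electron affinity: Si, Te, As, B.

B is in period 2, group 13; Si is in period 3, group 14; As is in period 4, group 15; Te is in period 5, group 16.
EA tends to increase across a period and decrease down a group, though the pattern is less regular than for IE or radius.
These sit on a diagonal, where the across-period and down-group effects partly cancel.
As > B: the two effects oppose for this pair; the across-period effect wins (78 vs 27 kJ/mol).
Si > As: period and group pull opposite ways; the down-group shift dominates (134 vs 78 kJ/mol).
Te > Si: period and group pull opposite ways; the across-period shift dominates (190 vs 134 kJ/mol).
Tabulated electron affinity (kJ/mol): B 27, Si 134, As 78, Te 190.
So from lowest to highest: B < As < Si < Te.

B, As, Si, Te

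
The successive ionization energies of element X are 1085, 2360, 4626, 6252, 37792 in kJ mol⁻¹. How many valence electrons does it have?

Look for the largest jump between consecutive ionization energies: IE5/IE4 ≈ 6.0, far larger than any earlier ratio.
That jump marks the point where a core electron is being removed. So the atom has 4 valence electrons.

4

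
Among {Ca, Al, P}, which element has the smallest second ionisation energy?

The second ionization energy removes an electron from the +1 ion. For each element: Ca⁺ still has 1 valence electron; Al⁺ still has 2 valence electrons; P⁺ still has 4 valence electrons.
All are still removing valence electrons, so compare the +1 ions as you would atoms: IE_2 generally rises across a period (higher Z_eff) and falls down a group (larger shell), subject to the usual subshell exceptions.
Valence configurations: Ca⁺ [Ar]4s¹, Al⁺ [Ne]3s², P⁺ [Ne]3s²3p².
Approximate IE_2 values (kJ/mol): Ca 1145, Al 1817, P 1907.
So the second ionization energies run Ca < Al < P.

Ca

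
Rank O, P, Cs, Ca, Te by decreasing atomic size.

Cs > Ca > Te > P > O

O is in period 2, group 16; P is in period 3, group 15; Ca is in period 4, group 2; Te is in period 5, group 16; Cs is in period 6, group 1.
Moving right in a period, electrons are added to the same shell under a stronger nuclear pull, so atoms get smaller; moving down, a new shell is opened and atoms get larger.
Here both period and group differ, so the two effects have to be weighed against each other.
P > O: both effects reinforce here, so P is clearly the larger of the two.
Te > P: the two effects oppose for this pair; the down-group effect wins (136 vs 111 pm).
Ca > Te: period and group pull opposite ways; the across-period shift dominates (171 vs 136 pm).
Cs > Ca: relative to Ca, both the across-period and down-group shifts push Cs's atomic radius up.
Tabulated atomic radius (pm): O 63, P 111, Ca 171, Te 136, Cs 232.
So from largest to smallest: Cs > Ca > Te > P > O.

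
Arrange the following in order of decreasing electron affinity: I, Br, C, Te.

Br > I > Te > C

Electron affinity generally becomes more exothermic across a period toward the halogens and less exothermic down a group.
Here both period and group differ, so the two effects have to be weighed against each other.
Te > C: period and group pull opposite ways; the across-period shift dominates (190 vs 122 kJ/mol).
I > Te: both are in period 5; the period trend gives I the larger value.
Br > I: Br sits above I in group 17, so the down-group effect alone puts Br higher.
Tabulated electron affinity (kJ/mol): C 122, Br 325, Te 190, I 295.
So from highest to lowest: Br > I > Te > C.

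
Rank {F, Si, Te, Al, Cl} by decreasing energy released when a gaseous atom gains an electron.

Cl > F > Te > Si > Al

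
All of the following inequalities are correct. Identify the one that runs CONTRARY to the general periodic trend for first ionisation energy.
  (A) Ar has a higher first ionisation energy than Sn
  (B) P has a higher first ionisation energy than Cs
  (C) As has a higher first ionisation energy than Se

(C)

The general trend: first ionisation energy increases across a period and decreases down a group.
(A) Ar (period 3, group 18) vs Sn (period 5, group 14): the stated order agrees with the simple trend.
(B) P (period 3, group 15) vs Cs (period 6, group 1): the stated order agrees with the simple trend.
(C) As (period 4, group 15) vs Se (period 4, group 16): the stated order contradicts the simple trend.
The exception is (C): Se (4p⁴) ionizes more easily than half-filled As (4p³).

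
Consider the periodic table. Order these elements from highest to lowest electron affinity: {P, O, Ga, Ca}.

O, P, Ga, Ca

O is in period 2, group 16; P is in period 3, group 15; Ca is in period 4, group 2; Ga is in period 4, group 13.
Electron affinity generally becomes more exothermic across a period toward the halogens and less exothermic down a group.
These span different periods and groups, so the two trends combine.
Ga > Ca: both are in period 4; the period trend gives Ga the larger value.
P > Ga: both effects reinforce here, so P is clearly the higher of the two.
O > P: both effects reinforce here, so O is clearly the higher of the two.
For reference (kJ/mol): O 141, P 72, Ca 2, Ga 29.
So from highest to lowest: O > P > Ga > Ca.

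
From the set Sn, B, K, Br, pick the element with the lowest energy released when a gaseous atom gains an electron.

B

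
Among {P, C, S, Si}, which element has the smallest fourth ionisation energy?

Si

IE_4 is the cost of taking one more electron from the +3 cation: P³⁺ still has 2 valence electrons; C³⁺ still has 1 valence electron; S³⁺ still has 3 valence electrons; Si³⁺ still has 1 valence electron.
All are still removing valence electrons, so compare the +3 ions as you would atoms: IE_4 generally rises across a period (higher Z_eff) and falls down a group (larger shell), subject to the usual subshell exceptions.
Valence configurations: P³⁺ [Ne]3s², C³⁺ [He]2s¹, S³⁺ [Ne]3s²3p¹, Si³⁺ [Ne]3s¹.
S³⁺ loses a lone 3p electron whereas P³⁺ must break into a filled 3s² pair, so IE_4(P) > IE_4(S) even though S has the higher nuclear charge.
Tabulated IE_4 (kJ/mol): P 4964, C 6223, S 4556, Si 4356.
Hence IE_4: Si < S < P < C.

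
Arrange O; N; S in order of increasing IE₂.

Consider each +1 ion: O⁺ still has 5 valence electrons; N⁺ still has 4 valence electrons; S⁺ still has 5 valence electrons.
All are still removing valence electrons, so compare the +1 ions as you would atoms: IE_2 generally rises across a period (higher Z_eff) and falls down a group (larger shell), subject to the usual subshell exceptions.
Valence configurations: O⁺ [He]2s²2p³, N⁺ [He]2s²2p², S⁺ [Ne]3s²3p³.
Tabulated IE_2 (kJ/mol): O 3388, N 2856, S 2252.
Hence IE_2: S < N < O.

S < N < O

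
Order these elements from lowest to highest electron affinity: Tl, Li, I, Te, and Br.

Tl < Li < Te < I < Br

Li is in period 2, group 1; Br is in period 4, group 17; Te is in period 5, group 16; I is in period 5, group 17; Tl is in period 6, group 13.
Electron affinity generally becomes more exothermic across a period toward the halogens and less exothermic down a group.
These span different periods and groups, so the two trends combine.
Li > Tl: the two effects oppose for this pair; the down-group effect wins (60 vs 19 kJ/mol).
Te > Li: period and group pull opposite ways; the across-period shift dominates (190 vs 60 kJ/mol).
I > Te: I lies to the right of Te in period 5, so the across-period effect alone puts I higher.
Br > I: they share group 17; the group trend gives Br the larger value.
Approximate values (kJ/mol): Li 60, Br 325, Te 190, I 295, Tl 19.
So from lowest to highest: Tl < Li < Te < I < Br.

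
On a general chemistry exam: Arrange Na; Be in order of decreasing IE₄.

After 3 electrons have been removed, what remains? Na³⁺ is already 2 electrons into the core; Be³⁺ is already 1 electron into the core.
All of these are removing an electron from a noble-gas core or deeper; the smaller core (lower principal quantum number) is held far more tightly, and within a period the higher nuclear charge binds the same core more tightly.
Tabulated IE_4 (kJ/mol): Na 9543, Be 21007.
Putting it together, IE_4: Na < Be.

Be, Na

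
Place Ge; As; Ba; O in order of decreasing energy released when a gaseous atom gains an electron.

O is in period 2, group 16; Ge is in period 4, group 14; As is in period 4, group 15; Ba is in period 6, group 2.
Electron affinity generally becomes more exothermic across a period toward the halogens and less exothermic down a group.
These span different periods and groups, so the two trends combine.
As > Ba: both effects reinforce here, so As is clearly the higher of the two.
Ge > As: this pair runs against the simple trend — see the exception note.
O > Ge: relative to Ge, both the across-period and down-group shifts push O's electron affinity up.
Note the exception: Ge has a higher electron affinity than As, contrary to the simple trend — adding an electron to As's half-filled 4p³ is unfavourable, so Ge (4p²) has the more exothermic EA.
Tabulated electron affinity (kJ/mol): O 141, Ge 119, As 78, Ba 14.
So from highest to lowest: O > Ge > As > Ba.

O, Ge, As, Ba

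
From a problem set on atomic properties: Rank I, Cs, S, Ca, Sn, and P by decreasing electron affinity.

I > S > Sn > P > Cs > Ca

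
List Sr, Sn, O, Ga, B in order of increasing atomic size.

O < B < Ga < Sn < Sr

B is in period 2, group 13; O is in period 2, group 16; Ga is in period 4, group 13; Sr is in period 5, group 2; Sn is in period 5, group 14.
Moving right in a period, electrons are added to the same shell under a stronger nuclear pull, so atoms get smaller; moving down, a new shell is opened and atoms get larger.
Neither a single period nor a single group — weigh both effects.
B > O: B lies to the left of O in period 2, so the across-period effect alone puts B larger.
Ga > B: they share group 13; the group trend gives Ga the larger value.
Sn > Ga: period and group pull opposite ways; the down-group shift dominates (140 vs 124 pm).
Sr > Sn: Sr lies to the left of Sn in period 5, so the across-period effect alone puts Sr larger.
Approximate values (pm): B 85, O 63, Ga 124, Sr 185, Sn 140.
So from smallest to largest: O < B < Ga < Sn < Sr.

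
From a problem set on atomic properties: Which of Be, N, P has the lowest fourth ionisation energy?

IE_4 is the cost of taking one more electron from the +3 cation: Be³⁺ is already 1 electron into the core; N³⁺ still has 2 valence electrons; P³⁺ still has 2 valence electrons.
Breaking into a closed-shell core is much more expensive than removing a leftover valence electron — Be has the largest IE_4 here.
Valence configurations: N³⁺ [He]2s², P³⁺ [Ne]3s².
Tabulated IE_4 (kJ/mol): Be 21007, N 7475, P 4964.
So the fourth ionization energies run P < N < Be.

P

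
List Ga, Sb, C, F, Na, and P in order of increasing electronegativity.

C is in period 2, group 14; F is in period 2, group 17; Na is in period 3, group 1; P is in period 3, group 15; Ga is in period 4, group 13; Sb is in period 5, group 15.
EN rises left→right (higher Z_eff, smaller atoms) and falls top→bottom (larger, more shielded atoms).
These span different periods and groups, so the two trends combine.
Ga > Na: period and group pull opposite ways; the across-period shift dominates (1.81 vs 0.93).
Sb > Ga: the two effects oppose for this pair; the across-period effect wins (2.05 vs 1.81).
P > Sb: P sits above Sb in group 15, so the down-group effect alone puts P higher.
C > P: period and group pull opposite ways; the down-group shift dominates (2.55 vs 2.19).
F > C: both are in period 2; the period trend gives F the larger value.
Tabulated electronegativity (Pauling): C 2.55, F 3.98, Na 0.93, P 2.19, Ga 1.81, Sb 2.05.
So from lowest to highest: Na < Ga < Sb < P < C < F.

Na < Ga < Sb < P < C < F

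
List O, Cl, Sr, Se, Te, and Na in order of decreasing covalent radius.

Sr > Na > Te > Se > Cl > O

O is in period 2, group 16; Na is in period 3, group 1; Cl is in period 3, group 17; Se is in period 4, group 16; Sr is in period 5, group 2; Te is in period 5, group 16.
Atomic radius shrinks across a period as nuclear charge pulls the same shell inward, and grows down a group as new shells are added.
These span different periods and groups, so the two trends combine.
Cl > O: period and group pull opposite ways; the down-group shift dominates (99 vs 63 pm).
Se > Cl: both effects reinforce here, so Se is clearly the larger of the two.
Te > Se: Te sits below Se in group 16, so the down-group effect alone puts Te larger.
Na > Te: the two effects oppose for this pair; the across-period effect wins (155 vs 136 pm).
Sr > Na: the two effects oppose for this pair; the down-group effect wins (185 vs 155 pm).
For reference (pm): O 63, Na 155, Cl 99, Se 116, Sr 185, Te 136.
So from largest to smallest: Sr > Na > Te > Se > Cl > O.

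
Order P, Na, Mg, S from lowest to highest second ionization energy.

Mg, P, S, Na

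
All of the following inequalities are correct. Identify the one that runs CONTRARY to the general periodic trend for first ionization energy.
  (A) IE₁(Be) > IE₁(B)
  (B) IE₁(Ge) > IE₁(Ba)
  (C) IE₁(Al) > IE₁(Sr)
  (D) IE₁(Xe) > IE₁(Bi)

(A)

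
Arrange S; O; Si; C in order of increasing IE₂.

After 1 electron has been removed, what remains? S⁺ still has 5 valence electrons; O⁺ still has 5 valence electrons; Si⁺ still has 3 valence electrons; C⁺ still has 3 valence electrons.
All are still removing valence electrons, so compare the +1 ions as you would atoms: IE_2 generally rises across a period (higher Z_eff) and falls down a group (larger shell), subject to the usual subshell exceptions.
Valence configurations: S⁺ [Ne]3s²3p³, O⁺ [He]2s²2p³, Si⁺ [Ne]3s²3p¹, C⁺ [He]2s²2p¹.
Tabulated IE_2 (kJ/mol): S 2252, O 3388, Si 1577, C 2353.
Putting it together, IE_2: Si < S < C < O.

Si < S < C < O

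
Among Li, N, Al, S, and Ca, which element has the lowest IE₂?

Ca

IE_2 is the cost of taking one more electron from the +1 cation: Li⁺ is the bare [He] core; N⁺ still has 4 valence electrons; Al⁺ still has 2 valence electrons; S⁺ still has 5 valence electrons; Ca⁺ still has 1 valence electron.
Core electrons are held far more tightly than valence electrons, so Li tops the IE_2 order.
Valence configurations: N⁺ [He]2s²2p², Al⁺ [Ne]3s², S⁺ [Ne]3s²3p³, Ca⁺ [Ar]4s¹.
The numbers (kJ/mol): Li 7298, N 2856, Al 1817, S 2252, Ca 1145.
Overall IE_2 order: Ca < Al < S < N < Li.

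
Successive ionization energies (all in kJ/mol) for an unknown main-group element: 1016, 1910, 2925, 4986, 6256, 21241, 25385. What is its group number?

Group 15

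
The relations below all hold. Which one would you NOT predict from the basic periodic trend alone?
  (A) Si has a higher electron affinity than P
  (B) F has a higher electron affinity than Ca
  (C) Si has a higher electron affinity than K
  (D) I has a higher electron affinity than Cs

The general trend: electron affinity increases across a period and decreases down a group.
(A) Si (period 3, group 14) vs P (period 3, group 15): the stated order contradicts the simple trend.
(B) F (period 2, group 17) vs Ca (period 4, group 2): the stated order agrees with the simple trend.
(C) Si (period 3, group 14) vs K (period 4, group 1): the stated order agrees with the simple trend.
(D) I (period 5, group 17) vs Cs (period 6, group 1): the stated order agrees with the simple trend.
The exception is (A): adding an electron to P's half-filled 3p³ is unfavourable, so Si (3p²) has the more exothermic EA.

(A)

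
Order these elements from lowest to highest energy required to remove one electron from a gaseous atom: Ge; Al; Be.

Across a period the outer electron is held more tightly (higher IE₁); down a group it sits in a higher shell, more shielded, and comes off more easily.
A diagonal step moves right (one effect) and down (the opposite effect) at once.
Ge > Al: period and group pull opposite ways; the across-period shift dominates (762 vs 578 kJ/mol).
Be > Ge: the two effects oppose for this pair; the down-group effect wins (900 vs 762 kJ/mol).
Approximate values (kJ/mol): Be 900, Al 578, Ge 762.
So from lowest to highest: Al < Ge < Be.

Al < Ge < Be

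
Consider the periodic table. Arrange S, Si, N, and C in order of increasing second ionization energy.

Consider each +1 ion: S⁺ still has 5 valence electrons; Si⁺ still has 3 valence electrons; N⁺ still has 4 valence electrons; C⁺ still has 3 valence electrons.
All are still removing valence electrons, so compare the +1 ions as you would atoms: IE_2 generally rises across a period (higher Z_eff) and falls down a group (larger shell), subject to the usual subshell exceptions.
Valence configurations: S⁺ [Ne]3s²3p³, Si⁺ [Ne]3s²3p¹, N⁺ [He]2s²2p², C⁺ [He]2s²2p¹.
The numbers (kJ/mol): S 2252, Si 1577, N 2856, C 2353.
Putting it together, IE_2: Si < S < C < N.

Si < S < C < N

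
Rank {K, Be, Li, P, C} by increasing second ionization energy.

After 1 electron has been removed, what remains? K⁺ is the bare [Ar] core; Be⁺ still has 1 valence electron; Li⁺ is the bare [He] core; P⁺ still has 4 valence electrons; C⁺ still has 3 valence electrons.
Core electrons are held far more tightly than valence electrons, so K and Li top the IE_2 order.
Valence configurations: Be⁺ [He]2s¹, P⁺ [Ne]3s²3p², C⁺ [He]2s²2p¹.
Approximate IE_2 values (kJ/mol): K 3052, Be 1757, Li 7298, P 1907, C 2353.
Hence IE_2: Be < P < C < K < Li.

Be < P < C < K < Li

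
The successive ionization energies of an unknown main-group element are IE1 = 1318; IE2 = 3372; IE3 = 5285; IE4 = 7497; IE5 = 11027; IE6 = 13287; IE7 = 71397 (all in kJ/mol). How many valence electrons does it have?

6

Look for the largest jump between consecutive ionization energies: IE7/IE6 ≈ 5.4, far larger than any earlier ratio.
That jump marks the point where a core electron is being removed. So the atom has 6 valence electrons.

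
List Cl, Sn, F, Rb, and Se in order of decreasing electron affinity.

F is in period 2, group 17; Cl is in period 3, group 17; Se is in period 4, group 16; Rb is in period 5, group 1; Sn is in period 5, group 14.
Adding an electron releases more energy for atoms nearer the top right (short of the noble gases).
These span different periods and groups, so the two trends combine.
Sn > Rb: both are in period 5; the period trend gives Sn the larger value.
Se > Sn: both effects reinforce here, so Se is clearly the higher of the two.
F > Se: relative to Se, both the across-period and down-group shifts push F's electron affinity up.
Cl > F: this pair runs against the simple trend — see the exception note.
Note the exception: Cl has a higher electron affinity than F, contrary to the simple trend — F's small 2p subshell makes the incoming electron feel strong e⁻–e⁻ repulsion, so Cl actually releases more energy on gaining an electron.
Approximate values (kJ/mol): F 328, Cl 349, Se 195, Rb 47, Sn 107.
So from highest to lowest: Cl > F > Se > Sn > Rb.

Cl > F > Se > Sn > Rb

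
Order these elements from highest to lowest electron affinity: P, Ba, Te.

P is in period 3, group 15; Te is in period 5, group 16; Ba is in period 6, group 2.
Atoms with high Z_eff and room in the valence shell (especially the halogens) have the most exothermic electron affinities.
Here both period and group differ, so the two effects have to be weighed against each other.
P > Ba: relative to Ba, both the across-period and down-group shifts push P's electron affinity up.
Te > P: period and group pull opposite ways; the across-period shift dominates (190 vs 72 kJ/mol).
Tabulated electron affinity (kJ/mol): P 72, Te 190, Ba 14.
So from highest to lowest: Te > P > Ba.

Te > P > Ba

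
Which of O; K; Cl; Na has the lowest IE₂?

Consider each +1 ion: O⁺ still has 5 valence electrons; K⁺ is the bare [Ar] core; Cl⁺ still has 6 valence electrons; Na⁺ is the bare [Ne] core.
Usually core removal costs more than valence removal, but here the competition is close: a tightly held n=2 valence electron can cost more to remove than an n=3 core electron, so the actual values have to decide it.
Valence configurations: O⁺ [He]2s²2p³, Cl⁺ [Ne]3s²3p⁴.
The numbers (kJ/mol): O 3388, K 3052, Cl 2298, Na 4562.
So the second ionization energies run Cl < K < O < Na.

Cl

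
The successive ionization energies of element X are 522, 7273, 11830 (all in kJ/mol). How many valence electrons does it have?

1

Look for the largest jump between consecutive ionization energies: IE2/IE1 ≈ 13.9, far larger than any earlier ratio.
That jump marks the point where a core electron is being removed. So the atom has 1 valence electron.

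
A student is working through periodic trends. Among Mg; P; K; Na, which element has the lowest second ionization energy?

Mg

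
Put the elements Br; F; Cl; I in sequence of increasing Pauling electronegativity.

F is in period 2, group 17; Cl is in period 3, group 17; Br is in period 4, group 17; I is in period 5, group 17.
EN rises left→right (higher Z_eff, smaller atoms) and falls top→bottom (larger, more shielded atoms).
All are in group 17, so electronegativity increases up the group.
So from lowest to highest: I < Br < Cl < F.

I < Br < Cl < F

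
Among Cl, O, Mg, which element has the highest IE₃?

Mg

IE_3 is the cost of taking one more electron from the +2 cation: Cl²⁺ still has 5 valence electrons; O²⁺ still has 4 valence electrons; Mg²⁺ is the bare [Ne] core.
Pulling an electron out of a noble-gas core costs far more than removing a remaining valence electron, so Mg sits at the high end of IE_3.
Valence configurations: Cl²⁺ [Ne]3s²3p³, O²⁺ [He]2s²2p².
Approximate IE_3 values (kJ/mol): Cl 3822, O 5300, Mg 7733.
So the third ionization energies run Cl < O < Mg.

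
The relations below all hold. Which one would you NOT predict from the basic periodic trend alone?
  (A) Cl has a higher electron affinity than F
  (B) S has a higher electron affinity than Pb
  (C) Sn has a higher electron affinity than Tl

The general trend: electron affinity increases across a period and decreases down a group.
(A) Cl (period 3, group 17) vs F (period 2, group 17): the stated order contradicts the simple trend.
(B) S (period 3, group 16) vs Pb (period 6, group 14): the stated order agrees with the simple trend.
(C) Sn (period 5, group 14) vs Tl (period 6, group 13): the stated order agrees with the simple trend.
The exception is (A): F's small 2p subshell makes the incoming electron feel strong e⁻–e⁻ repulsion, so Cl actually releases more energy on gaining an electron.

(A)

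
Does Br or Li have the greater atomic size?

Li

Li is in period 2, group 1; Br is in period 4, group 17.
Atomic radius shrinks across a period as nuclear charge pulls the same shell inward, and grows down a group as new shells are added.
These span different periods and groups, so the two trends combine.
Li > Br: the two effects oppose for this pair; the across-period effect wins (133 vs 114 pm).
For reference (pm): Li 133, Br 114.
So Li has the greater atomic size (Li > Br).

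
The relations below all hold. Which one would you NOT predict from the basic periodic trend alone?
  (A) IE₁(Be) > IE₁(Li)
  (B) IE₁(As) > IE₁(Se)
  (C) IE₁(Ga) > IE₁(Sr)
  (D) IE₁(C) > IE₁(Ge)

(B)

The general trend: IE₁ increases across a period and decreases down a group.
(A) Be (period 2, group 2) vs Li (period 2, group 1): the stated order agrees with the simple trend.
(B) As (period 4, group 15) vs Se (period 4, group 16): the stated order contradicts the simple trend.
(C) Ga (period 4, group 13) vs Sr (period 5, group 2): the stated order agrees with the simple trend.
(D) C (period 2, group 14) vs Ge (period 4, group 14): the stated order agrees with the simple trend.
The exception is (B): Se (4p⁴) ionizes more easily than half-filled As (4p³).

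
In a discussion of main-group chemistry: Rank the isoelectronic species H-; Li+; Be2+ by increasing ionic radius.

Be2+ < Li+ < H-

All of these have 2 electrons, so size is governed by nuclear charge alone: the more protons, the stronger the pull on the same electron cloud, and the smaller the ion.
Nuclear charges: Be2+ (Z=4), Li+ (Z=3), H- (Z=1).
Smallest to largest: Be2+ < Li+ < H-.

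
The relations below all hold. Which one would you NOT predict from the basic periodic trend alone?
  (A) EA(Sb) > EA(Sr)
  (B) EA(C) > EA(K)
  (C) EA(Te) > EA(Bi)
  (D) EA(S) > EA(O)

The general trend: electron affinity increases across a period and decreases down a group.
(A) Sb (period 5, group 15) vs Sr (period 5, group 2): the stated order agrees with the simple trend.
(B) C (period 2, group 14) vs K (period 4, group 1): the stated order agrees with the simple trend.
(C) Te (period 5, group 16) vs Bi (period 6, group 15): the stated order agrees with the simple trend.
(D) S (period 3, group 16) vs O (period 2, group 16): the stated order contradicts the simple trend.
The exception is (D): the compact 2p subshell of O repels the added electron more than S's larger 3p does.

(D)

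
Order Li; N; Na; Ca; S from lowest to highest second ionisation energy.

Consider each +1 ion: Li⁺ is the bare [He] core; N⁺ still has 4 valence electrons; Na⁺ is the bare [Ne] core; Ca⁺ still has 1 valence electron; S⁺ still has 5 valence electrons.
Breaking into a closed-shell core is much more expensive than removing a leftover valence electron — Na and Li have the largest IE_2 here.
Valence configurations: N⁺ [He]2s²2p², Ca⁺ [Ar]4s¹, S⁺ [Ne]3s²3p³.
Approximate IE_2 values (kJ/mol): Li 7298, N 2856, Na 4562, Ca 1145, S 2252.
Hence IE_2: Ca < S < N < Na < Li.

Ca < S < N < Na < Li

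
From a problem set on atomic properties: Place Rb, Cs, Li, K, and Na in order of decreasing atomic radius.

Cs > Rb > K > Na > Li

Li is in period 2, group 1; Na is in period 3, group 1; K is in period 4, group 1; Rb is in period 5, group 1; Cs is in period 6, group 1.
Moving right in a period, electrons are added to the same shell under a stronger nuclear pull, so atoms get smaller; moving down, a new shell is opened and atoms get larger.
All are in group 1, so atomic radius increases down the group.
So from largest to smallest: Cs > Rb > K > Na > Li.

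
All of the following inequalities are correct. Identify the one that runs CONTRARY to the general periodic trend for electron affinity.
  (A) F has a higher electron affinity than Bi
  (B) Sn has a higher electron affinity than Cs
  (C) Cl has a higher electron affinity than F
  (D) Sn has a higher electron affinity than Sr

The general trend: electron affinity increases across a period and decreases down a group.
(A) F (period 2, group 17) vs Bi (period 6, group 15): the stated order agrees with the simple trend.
(B) Sn (period 5, group 14) vs Cs (period 6, group 1): the stated order agrees with the simple trend.
(C) Cl (period 3, group 17) vs F (period 2, group 17): the stated order contradicts the simple trend.
(D) Sn (period 5, group 14) vs Sr (period 5, group 2): the stated order agrees with the simple trend.
The exception is (C): F's small 2p subshell makes the incoming electron feel strong e⁻–e⁻ repulsion, so Cl actually releases more energy on gaining an electron.

(C)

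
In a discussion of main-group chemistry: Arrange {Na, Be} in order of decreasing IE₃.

Be > Na

The third ionization energy removes an electron from the +2 ion. For each element: Na²⁺ is already 1 electron into the core; Be²⁺ is the bare [He] core.
All of these are removing an electron from a noble-gas core or deeper; the smaller core (lower principal quantum number) is held far more tightly, and within a period the higher nuclear charge binds the same core more tightly.
Tabulated IE_3 (kJ/mol): Na 6910, Be 14849.
Hence IE_3: Na < Be.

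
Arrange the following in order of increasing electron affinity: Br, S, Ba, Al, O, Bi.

EA tends to increase across a period and decrease down a group, though the pattern is less regular than for IE or radius.
Here both period and group differ, so the two effects have to be weighed against each other.
Al > Ba: both effects reinforce here, so Al is clearly the higher of the two.
Bi > Al: the two effects oppose for this pair; the across-period effect wins (91 vs 42 kJ/mol).
O > Bi: both effects reinforce here, so O is clearly the higher of the two.
S > O: this pair runs against the simple trend — see the exception note.
Br > S: the two effects oppose for this pair; the across-period effect wins (325 vs 200 kJ/mol).
Note the exception: S has a higher electron affinity than O, contrary to the simple trend — the compact 2p subshell of O repels the added electron more than S's larger 3p does.
Tabulated electron affinity (kJ/mol): O 141, Al 42, S 200, Br 325, Ba 14, Bi 91.
So from lowest to highest: Ba < Al < Bi < O < S < Br.

Ba < Al < Bi < O < S < Br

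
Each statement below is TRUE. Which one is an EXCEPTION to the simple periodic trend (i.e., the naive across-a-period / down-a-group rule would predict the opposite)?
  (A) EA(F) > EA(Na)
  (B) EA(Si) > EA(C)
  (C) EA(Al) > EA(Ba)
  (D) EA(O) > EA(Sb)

(B)

The general trend: electron affinity increases across a period and decreases down a group.
(A) F (period 2, group 17) vs Na (period 3, group 1): the stated order agrees with the simple trend.
(B) Si (period 3, group 14) vs C (period 2, group 14): the stated order contradicts the simple trend.
(C) Al (period 3, group 13) vs Ba (period 6, group 2): the stated order agrees with the simple trend.
(D) O (period 2, group 16) vs Sb (period 5, group 15): the stated order agrees with the simple trend.
The exception is (B): Si's larger, more diffuse 3p orbitals accept an added electron slightly more readily than C's compact 2p.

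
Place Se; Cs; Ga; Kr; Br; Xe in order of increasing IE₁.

Across a period the outer electron is held more tightly (higher IE₁); down a group it sits in a higher shell, more shielded, and comes off more easily.
Here both period and group differ, so the two effects have to be weighed against each other.
Ga > Cs: both effects reinforce here, so Ga is clearly the higher of the two.
Se > Ga: Se lies to the right of Ga in period 4, so the across-period effect alone puts Se higher.
Br > Se: Br lies to the right of Se in period 4, so the across-period effect alone puts Br higher.
Xe > Br: period and group pull opposite ways; the across-period shift dominates (1170 vs 1140 kJ/mol).
Kr > Xe: Kr sits above Xe in group 18, so the down-group effect alone puts Kr higher.
For reference (kJ/mol): Ga 579, Se 941, Br 1140, Kr 1351, Xe 1170, Cs 376.
So from lowest to highest: Cs < Ga < Se < Br < Xe < Kr.

Cs, Ga, Se, Br, Xe, Kr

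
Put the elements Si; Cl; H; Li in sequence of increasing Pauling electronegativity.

Li, Si, H, Cl

EN rises left→right (higher Z_eff, smaller atoms) and falls top→bottom (larger, more shielded atoms).
Here both period and group differ, so the two effects have to be weighed against each other.
Si > Li: the two effects oppose for this pair; the across-period effect wins (1.90 vs 0.98).
H > Si: period and group pull opposite ways; the down-group shift dominates (2.20 vs 1.90).
Cl > H: the two effects oppose for this pair; the across-period effect wins (3.16 vs 2.20).
Approximate values (Pauling): H 2.20, Li 0.98, Si 1.90, Cl 3.16.
So from lowest to highest: Li < Si < H < Cl.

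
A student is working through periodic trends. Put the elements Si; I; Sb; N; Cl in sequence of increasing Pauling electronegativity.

EN rises left→right (higher Z_eff, smaller atoms) and falls top→bottom (larger, more shielded atoms).
Neither a single period nor a single group — weigh both effects.
Sb > Si: period and group pull opposite ways; the across-period shift dominates (2.05 vs 1.90).
I > Sb: I lies to the right of Sb in period 5, so the across-period effect alone puts I higher.
N > I: period and group pull opposite ways; the down-group shift dominates (3.04 vs 2.66).
Cl > N: period and group pull opposite ways; the across-period shift dominates (3.16 vs 3.04).
For reference (Pauling): N 3.04, Si 1.90, Cl 3.16, Sb 2.05, I 2.66.
So from lowest to highest: Si < Sb < I < N < Cl.

Si < Sb < I < N < Cl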